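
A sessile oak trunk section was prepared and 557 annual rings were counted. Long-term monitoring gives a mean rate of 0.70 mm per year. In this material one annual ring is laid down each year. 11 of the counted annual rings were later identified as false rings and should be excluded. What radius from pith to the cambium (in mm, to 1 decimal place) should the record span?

382.2 mm

True annual ring count = 557 − 11 = 546.
Predicted length = 0.70 mm/year × 546 years = 382.2 mm.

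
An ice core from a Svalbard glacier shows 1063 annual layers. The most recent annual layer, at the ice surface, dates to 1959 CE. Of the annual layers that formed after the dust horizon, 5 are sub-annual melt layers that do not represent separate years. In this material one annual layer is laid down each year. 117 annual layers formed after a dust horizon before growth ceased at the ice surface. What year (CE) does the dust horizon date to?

117 annual layers formed after the dust horizon.
Removing the 5 false annual layers leaves 117 − 5 = 112 true annual layers beyond the dust horizon.
1959 − 112 = 1847 CE.

1847 CE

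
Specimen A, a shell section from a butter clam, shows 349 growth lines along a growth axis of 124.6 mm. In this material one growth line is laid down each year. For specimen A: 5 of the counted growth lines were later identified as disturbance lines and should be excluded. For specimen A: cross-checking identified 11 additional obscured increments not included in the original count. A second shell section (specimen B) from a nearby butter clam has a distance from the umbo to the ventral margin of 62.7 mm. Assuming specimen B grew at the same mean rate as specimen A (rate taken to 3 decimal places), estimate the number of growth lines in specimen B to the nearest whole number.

179 growth lines

Specimen A: true growth line count = 349 − 5 + 11 = 355.
A: 124.6 mm over 355 years gives 124.6 / 355 ≈ 0.351 mm/yr.
Specimen B: 62.7 mm / 0.351 mm per year = 178.63 years ≈ 179 growth lines.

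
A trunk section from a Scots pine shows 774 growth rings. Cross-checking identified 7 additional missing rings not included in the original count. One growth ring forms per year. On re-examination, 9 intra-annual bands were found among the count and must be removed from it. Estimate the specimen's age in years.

772 years

True growth ring count = 774 − 9 + 7 = 772.
With a one-to-one growth ring periodicity this is 772 years.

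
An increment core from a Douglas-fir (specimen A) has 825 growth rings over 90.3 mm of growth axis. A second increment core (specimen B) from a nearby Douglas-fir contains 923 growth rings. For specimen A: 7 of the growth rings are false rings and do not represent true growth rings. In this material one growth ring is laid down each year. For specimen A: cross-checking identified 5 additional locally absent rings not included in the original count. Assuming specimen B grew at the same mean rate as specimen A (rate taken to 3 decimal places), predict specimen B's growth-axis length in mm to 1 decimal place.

Specimen A: correcting the raw count gives 825 − 7 + 5 = 823 true growth rings.
A: Mean rate = 90.3 mm / 823 years ≈ 0.110 mm per year.
For B, 0.110 mm/year × 923 years = 101.5 mm.

101.5 mm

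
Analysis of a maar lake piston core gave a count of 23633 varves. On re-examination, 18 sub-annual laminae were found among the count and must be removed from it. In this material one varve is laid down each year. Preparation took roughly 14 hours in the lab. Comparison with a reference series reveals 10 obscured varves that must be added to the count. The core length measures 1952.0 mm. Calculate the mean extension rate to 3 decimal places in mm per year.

0.083 mm per year

Correcting the raw count gives 23633 − 18 + 10 = 23625 true varves.
1952.0 mm over 23625 years gives 1952.0 / 23625 ≈ 0.083 mm per year.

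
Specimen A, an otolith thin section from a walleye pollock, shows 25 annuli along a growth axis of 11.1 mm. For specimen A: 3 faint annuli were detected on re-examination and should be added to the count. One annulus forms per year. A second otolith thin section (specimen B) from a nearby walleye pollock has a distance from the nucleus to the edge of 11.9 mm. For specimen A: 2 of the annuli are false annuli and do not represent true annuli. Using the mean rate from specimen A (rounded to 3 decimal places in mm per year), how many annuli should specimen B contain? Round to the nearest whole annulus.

28 annuli

Specimen A: true annulus count = 25 − 2 + 3 = 26.
A: 11.1 mm over 26 years gives 11.1 / 26 ≈ 0.427 mm/year.
B spans 11.9 / 0.427 = 27.87 years ≈ 28 annuli.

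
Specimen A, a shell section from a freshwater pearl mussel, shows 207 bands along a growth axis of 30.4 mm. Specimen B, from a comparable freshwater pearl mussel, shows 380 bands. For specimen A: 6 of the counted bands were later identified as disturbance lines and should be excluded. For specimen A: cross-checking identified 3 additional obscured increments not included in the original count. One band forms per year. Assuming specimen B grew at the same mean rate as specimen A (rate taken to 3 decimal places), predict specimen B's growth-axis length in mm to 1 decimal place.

56.6 mm

Specimen A: adjusted count: 207 − 6 + 3 = 204 bands.
A: Extension rate ≈ 30.4 / 204 = 0.149 mm/year.
For B, 0.149 mm/year × 380 years = 56.6 mm.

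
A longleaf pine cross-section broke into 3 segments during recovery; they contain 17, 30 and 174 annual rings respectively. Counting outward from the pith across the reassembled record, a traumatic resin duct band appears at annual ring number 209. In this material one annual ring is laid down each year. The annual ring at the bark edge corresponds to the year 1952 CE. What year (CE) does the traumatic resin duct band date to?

Total annual rings = 17 + 30 + 174 = 221.
221 − 209 = 12 annual rings lie beyond the traumatic resin duct band toward the bark edge.
1952 − 12 = 1940 CE.

1940 CE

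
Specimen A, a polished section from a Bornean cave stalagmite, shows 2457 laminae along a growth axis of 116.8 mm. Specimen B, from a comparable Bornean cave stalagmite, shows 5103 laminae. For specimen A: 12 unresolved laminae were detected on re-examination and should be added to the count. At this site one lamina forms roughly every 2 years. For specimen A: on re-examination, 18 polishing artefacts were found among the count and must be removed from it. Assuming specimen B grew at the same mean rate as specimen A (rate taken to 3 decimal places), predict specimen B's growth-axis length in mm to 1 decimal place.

Specimen A: correcting the raw count gives 2457 − 18 + 12 = 2451 true laminae.
Specimen A: multiplying by 2 years per lamina: 2451 × 2 = 4902 years.
A: Extension rate ≈ 116.8 / 4902 = 0.024 mm/yr.
Specimen B: 5103 laminae at 2 years each span 5103 × 2 = 10206 years. B's length ≈ 0.024 × 10206 = 244.9 mm.

244.9 mm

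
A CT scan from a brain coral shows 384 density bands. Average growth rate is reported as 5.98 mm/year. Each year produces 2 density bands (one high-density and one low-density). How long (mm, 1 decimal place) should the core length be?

1148.2 mm

With 2 density bands per year, 384 / 2 = 192 years.
Length ≈ 5.98 × 192 = 1148.2 mm.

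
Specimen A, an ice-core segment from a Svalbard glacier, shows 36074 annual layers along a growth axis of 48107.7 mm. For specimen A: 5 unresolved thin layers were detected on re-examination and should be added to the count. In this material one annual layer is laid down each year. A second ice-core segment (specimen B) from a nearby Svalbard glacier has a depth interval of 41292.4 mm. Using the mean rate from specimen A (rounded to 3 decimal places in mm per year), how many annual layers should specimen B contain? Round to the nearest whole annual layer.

30977 annual layers

Specimen A: adjusted count: 36074 + 5 = 36079 annual layers.
A: 48107.7 mm over 36079 years gives 48107.7 / 36079 ≈ 1.333 mm/yr.
B spans 41292.4 / 1.333 = 30977.04 years ≈ 30977 annual layers.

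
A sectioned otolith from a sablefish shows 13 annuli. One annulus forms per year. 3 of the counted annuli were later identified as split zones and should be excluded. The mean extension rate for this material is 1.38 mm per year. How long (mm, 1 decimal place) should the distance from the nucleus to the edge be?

Adjusted count: 13 − 3 = 10 annuli.
Predicted length = 1.38 mm/year × 10 years = 13.8 mm.

13.8 mm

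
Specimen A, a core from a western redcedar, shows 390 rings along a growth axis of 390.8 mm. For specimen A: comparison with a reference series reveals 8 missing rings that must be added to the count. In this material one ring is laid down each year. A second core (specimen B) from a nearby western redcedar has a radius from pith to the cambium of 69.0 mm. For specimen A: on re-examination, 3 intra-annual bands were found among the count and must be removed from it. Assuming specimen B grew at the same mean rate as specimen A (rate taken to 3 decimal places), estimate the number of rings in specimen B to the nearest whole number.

Specimen A: true ring count = 390 − 3 + 8 = 395.
A: Extension rate ≈ 390.8 / 395 = 0.989 mm/yr.
Specimen B: 69.0 mm / 0.989 mm per year = 69.77 years ≈ 70 rings.

70 rings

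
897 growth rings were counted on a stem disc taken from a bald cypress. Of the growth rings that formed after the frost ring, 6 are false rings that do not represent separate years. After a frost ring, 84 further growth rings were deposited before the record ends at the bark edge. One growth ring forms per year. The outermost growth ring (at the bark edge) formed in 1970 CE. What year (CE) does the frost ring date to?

1892 CE

84 growth rings formed after the frost ring.
Excluding 6 false growth rings: 84 − 6 = 78.
The growth ring at the bark edge is 1970 CE, so the frost ring dates to 1970 − 78 = 1892 CE.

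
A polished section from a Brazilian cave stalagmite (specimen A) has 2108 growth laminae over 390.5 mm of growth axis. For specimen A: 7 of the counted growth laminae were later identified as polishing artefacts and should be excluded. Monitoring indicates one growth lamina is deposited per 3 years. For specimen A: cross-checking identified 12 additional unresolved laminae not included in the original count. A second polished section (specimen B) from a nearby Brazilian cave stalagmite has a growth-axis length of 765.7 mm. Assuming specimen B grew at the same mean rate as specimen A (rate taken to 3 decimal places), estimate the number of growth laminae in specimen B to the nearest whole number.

4117 growth laminae

Specimen A: adjusted count: 2108 − 7 + 12 = 2113 growth laminae.
Specimen A: at 3 years per growth lamina, 2113 × 3 = 6339 years.
A: Extension rate ≈ 390.5 / 6339 = 0.062 mm per year.
B spans 765.7 / 0.062 = 12350.00 years; at 3 years per growth lamina that is 12350.00 / 3 ≈ 4117 growth laminae.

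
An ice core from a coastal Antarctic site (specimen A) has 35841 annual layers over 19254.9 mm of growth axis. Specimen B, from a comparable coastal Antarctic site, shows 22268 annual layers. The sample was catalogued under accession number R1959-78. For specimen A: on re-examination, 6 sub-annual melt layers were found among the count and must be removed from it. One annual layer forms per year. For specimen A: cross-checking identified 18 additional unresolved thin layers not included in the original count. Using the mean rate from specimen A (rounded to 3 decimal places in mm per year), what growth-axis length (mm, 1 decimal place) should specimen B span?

Specimen A: correcting the raw count gives 35841 − 6 + 18 = 35853 true annual layers.
A: Extension rate ≈ 19254.9 / 35853 = 0.537 mm/yr.
Length of B = 0.537 × 22268 = 11957.9 mm.

11957.9 mm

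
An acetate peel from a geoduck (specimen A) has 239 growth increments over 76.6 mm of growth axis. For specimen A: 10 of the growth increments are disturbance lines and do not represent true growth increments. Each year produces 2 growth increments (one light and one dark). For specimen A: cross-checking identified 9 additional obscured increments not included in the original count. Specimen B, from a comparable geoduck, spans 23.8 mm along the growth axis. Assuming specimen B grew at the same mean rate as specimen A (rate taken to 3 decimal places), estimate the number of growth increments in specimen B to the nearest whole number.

Specimen A: adjusted count: 239 − 10 + 9 = 238 growth increments.
Specimen A: with 2 growth increments per year, 238 / 2 = 119 years.
A: Extension rate ≈ 76.6 / 119 = 0.644 mm per year.
Specimen B: 23.8 mm / 0.644 mm per year = 36.96 years; at 2 growth increments per year that is 36.96 × 2 ≈ 74 growth increments.

74 growth increments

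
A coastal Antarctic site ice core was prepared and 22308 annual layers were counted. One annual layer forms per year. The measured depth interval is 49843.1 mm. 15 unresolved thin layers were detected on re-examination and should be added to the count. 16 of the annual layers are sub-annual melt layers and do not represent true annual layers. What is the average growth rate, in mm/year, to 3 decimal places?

After corrections the count is 22308 − 16 + 15 = 22307 annual layers.
49843.1 mm over 22307 years gives 49843.1 / 22307 ≈ 2.234 mm/year.

2.234 mm/year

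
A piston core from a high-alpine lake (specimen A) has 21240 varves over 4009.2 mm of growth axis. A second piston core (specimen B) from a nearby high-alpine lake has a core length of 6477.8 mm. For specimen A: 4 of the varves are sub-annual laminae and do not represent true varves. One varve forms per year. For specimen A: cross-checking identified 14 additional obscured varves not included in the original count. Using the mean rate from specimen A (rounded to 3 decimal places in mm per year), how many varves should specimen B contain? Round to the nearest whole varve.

34274 varves

Specimen A: after corrections the count is 21240 − 4 + 14 = 21250 varves.
A: Mean rate = 4009.2 mm / 21250 years ≈ 0.189 mm/yr.
For B, 6477.8 / 0.189 = 34274.07 years ≈ 34274 varves.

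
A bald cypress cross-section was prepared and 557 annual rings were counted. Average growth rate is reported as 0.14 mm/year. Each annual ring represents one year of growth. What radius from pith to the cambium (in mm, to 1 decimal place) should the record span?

The record spans 557 years at 0.14 mm per year.
Predicted length = 0.14 mm/year × 557 years = 78.0 mm.

78.0 mm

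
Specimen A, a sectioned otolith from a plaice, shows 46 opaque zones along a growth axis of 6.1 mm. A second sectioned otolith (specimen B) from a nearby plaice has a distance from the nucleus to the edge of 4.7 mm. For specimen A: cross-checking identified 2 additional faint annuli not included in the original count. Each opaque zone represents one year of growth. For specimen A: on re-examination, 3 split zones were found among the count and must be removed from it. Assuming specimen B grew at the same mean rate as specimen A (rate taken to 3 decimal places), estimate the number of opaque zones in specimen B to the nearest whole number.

Specimen A: adjusted count: 46 − 3 + 2 = 45 opaque zones.
A: Extension rate ≈ 6.1 / 45 = 0.136 mm/year.
Specimen B: 4.7 mm / 0.136 mm per year = 34.56 years ≈ 35 opaque zones.

35 opaque zones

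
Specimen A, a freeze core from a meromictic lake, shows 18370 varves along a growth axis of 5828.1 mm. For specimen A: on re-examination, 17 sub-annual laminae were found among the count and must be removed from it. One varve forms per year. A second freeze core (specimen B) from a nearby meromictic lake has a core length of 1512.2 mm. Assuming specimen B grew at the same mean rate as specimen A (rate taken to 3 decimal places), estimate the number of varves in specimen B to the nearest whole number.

Specimen A: adjusted count: 18370 − 17 = 18353 varves.
A: Mean rate = 5828.1 mm / 18353 years ≈ 0.318 mm/year.
For B, 1512.2 / 0.318 = 4755.35 years ≈ 4755 varves.

4755 varves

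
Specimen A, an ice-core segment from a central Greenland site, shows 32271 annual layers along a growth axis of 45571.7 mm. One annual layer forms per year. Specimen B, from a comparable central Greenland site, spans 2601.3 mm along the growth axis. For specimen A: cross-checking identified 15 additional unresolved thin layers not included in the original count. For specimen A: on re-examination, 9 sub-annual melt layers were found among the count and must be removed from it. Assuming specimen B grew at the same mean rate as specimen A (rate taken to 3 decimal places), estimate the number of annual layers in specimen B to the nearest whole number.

Specimen A: adjusted count: 32271 − 9 + 15 = 32277 annual layers.
A: Mean rate = 45571.7 mm / 32277 years ≈ 1.412 mm per year.
B spans 2601.3 / 1.412 = 1842.28 years ≈ 1842 annual layers.

1842 annual layers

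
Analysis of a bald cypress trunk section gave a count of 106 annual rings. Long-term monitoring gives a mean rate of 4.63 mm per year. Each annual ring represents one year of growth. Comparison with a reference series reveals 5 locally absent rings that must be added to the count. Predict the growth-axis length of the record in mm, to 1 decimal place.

Correcting the raw count gives 106 + 5 = 111 true annual rings.
Predicted length = 4.63 mm/year × 111 years = 513.9 mm.

513.9 mm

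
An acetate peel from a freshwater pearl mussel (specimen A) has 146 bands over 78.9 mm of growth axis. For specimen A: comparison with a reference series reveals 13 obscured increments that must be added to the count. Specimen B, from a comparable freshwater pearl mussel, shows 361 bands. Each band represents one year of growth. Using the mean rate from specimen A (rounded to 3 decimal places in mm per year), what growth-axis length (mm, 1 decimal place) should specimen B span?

179.1 mm

Specimen A: true band count = 146 + 13 = 159.
A: Extension rate ≈ 78.9 / 159 = 0.496 mm/year.
B's length ≈ 0.496 × 361 = 179.1 mm.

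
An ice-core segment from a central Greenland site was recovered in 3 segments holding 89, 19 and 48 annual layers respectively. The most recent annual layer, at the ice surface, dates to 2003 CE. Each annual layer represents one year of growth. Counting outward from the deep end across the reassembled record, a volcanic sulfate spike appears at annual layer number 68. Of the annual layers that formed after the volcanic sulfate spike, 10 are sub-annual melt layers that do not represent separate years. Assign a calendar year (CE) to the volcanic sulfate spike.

1925 CE

Total annual layers = 89 + 19 + 48 = 156.
156 − 68 = 88 annual layers lie beyond the volcanic sulfate spike toward the ice surface.
Removing the 10 false annual layers leaves 88 − 10 = 78 true annual layers beyond the volcanic sulfate spike.
The annual layer at the ice surface is 2003 CE, so the volcanic sulfate spike dates to 2003 − 78 = 1925 CE.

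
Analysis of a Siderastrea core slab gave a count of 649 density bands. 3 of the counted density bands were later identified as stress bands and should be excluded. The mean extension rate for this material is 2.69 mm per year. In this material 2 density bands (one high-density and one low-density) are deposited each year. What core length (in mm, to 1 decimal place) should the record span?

True density band count = 649 − 3 = 646.
Dividing by 2 density bands per year: 646 / 2 = 323 years.
Predicted length = 2.69 mm/year × 323 years = 868.9 mm.

868.9 mm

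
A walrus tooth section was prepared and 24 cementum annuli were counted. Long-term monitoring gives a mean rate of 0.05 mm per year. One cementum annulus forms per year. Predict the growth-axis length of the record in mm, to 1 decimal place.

24 years of growth are recorded.
Predicted length = 0.05 mm/year × 24 years = 1.2 mm.

1.2 mm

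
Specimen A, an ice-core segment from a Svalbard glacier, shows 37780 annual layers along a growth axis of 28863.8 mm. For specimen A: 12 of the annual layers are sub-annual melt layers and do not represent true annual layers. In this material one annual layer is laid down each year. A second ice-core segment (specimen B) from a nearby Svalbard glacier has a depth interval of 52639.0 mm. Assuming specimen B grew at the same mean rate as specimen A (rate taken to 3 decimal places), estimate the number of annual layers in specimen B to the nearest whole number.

Specimen A: correcting the raw count gives 37780 − 12 = 37768 true annual layers.
A: Mean rate = 28863.8 mm / 37768 years ≈ 0.764 mm/yr.
For B, 52639.0 / 0.764 = 68899.21 years ≈ 68899 annual layers.

68899 annual layers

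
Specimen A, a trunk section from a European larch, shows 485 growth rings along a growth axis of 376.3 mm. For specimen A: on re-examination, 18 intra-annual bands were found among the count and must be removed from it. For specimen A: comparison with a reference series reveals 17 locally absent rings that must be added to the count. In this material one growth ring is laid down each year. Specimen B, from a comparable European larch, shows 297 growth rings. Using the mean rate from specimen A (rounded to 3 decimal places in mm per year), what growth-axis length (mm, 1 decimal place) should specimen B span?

230.8 mm

Specimen A: true growth ring count = 485 − 18 + 17 = 484.
A: Mean rate = 376.3 mm / 484 years ≈ 0.777 mm/year.
Length of B = 0.777 × 297 = 230.8 mm.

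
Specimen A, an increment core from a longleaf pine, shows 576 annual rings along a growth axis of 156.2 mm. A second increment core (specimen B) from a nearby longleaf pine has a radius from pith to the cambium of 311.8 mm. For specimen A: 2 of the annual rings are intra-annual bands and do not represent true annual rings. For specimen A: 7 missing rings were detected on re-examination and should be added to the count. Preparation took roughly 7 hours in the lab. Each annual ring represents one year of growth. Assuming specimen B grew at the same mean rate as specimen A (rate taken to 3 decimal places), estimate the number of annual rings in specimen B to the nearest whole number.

1159 annual rings

Specimen A: after corrections the count is 576 − 2 + 7 = 581 annual rings.
A: 156.2 mm over 581 years gives 156.2 / 581 ≈ 0.269 mm per year.
B spans 311.8 / 0.269 = 1159.11 years ≈ 1159 annual rings.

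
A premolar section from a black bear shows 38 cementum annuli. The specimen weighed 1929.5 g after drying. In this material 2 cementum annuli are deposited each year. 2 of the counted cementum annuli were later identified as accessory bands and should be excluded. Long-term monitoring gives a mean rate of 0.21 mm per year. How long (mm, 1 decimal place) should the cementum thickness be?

Correcting the raw count gives 38 − 2 = 36 true cementum annuli.
With 2 cementum annuli per year, 36 / 2 = 18 years.
18 years at 0.21 mm/year gives 0.21 × 18 = 3.8 mm.

3.8 mm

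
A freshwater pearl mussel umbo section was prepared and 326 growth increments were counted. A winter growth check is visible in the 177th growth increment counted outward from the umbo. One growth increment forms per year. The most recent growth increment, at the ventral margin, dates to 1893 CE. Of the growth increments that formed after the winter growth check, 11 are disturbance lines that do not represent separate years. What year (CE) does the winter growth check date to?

1755 CE

The winter growth check sits at growth increment 177 from the umbo, so 326 − 177 = 149 growth increments formed after it.
149 − 11 false = 138 true growth increments after the winter growth check.
Counting back 138 years from 1893 CE places the winter growth check in 1893 − 138 = 1755 CE.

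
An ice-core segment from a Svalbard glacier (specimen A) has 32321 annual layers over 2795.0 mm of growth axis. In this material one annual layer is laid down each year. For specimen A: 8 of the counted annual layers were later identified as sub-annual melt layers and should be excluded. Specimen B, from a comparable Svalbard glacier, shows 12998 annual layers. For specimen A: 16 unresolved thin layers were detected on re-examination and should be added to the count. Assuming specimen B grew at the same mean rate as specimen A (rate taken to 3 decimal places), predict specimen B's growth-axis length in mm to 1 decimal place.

1117.8 mm

Specimen A: true annual layer count = 32321 − 8 + 16 = 32329.
A: 2795.0 mm over 32329 years gives 2795.0 / 32329 ≈ 0.086 mm/yr.
For B, 0.086 mm/year × 12998 years = 1117.8 mm.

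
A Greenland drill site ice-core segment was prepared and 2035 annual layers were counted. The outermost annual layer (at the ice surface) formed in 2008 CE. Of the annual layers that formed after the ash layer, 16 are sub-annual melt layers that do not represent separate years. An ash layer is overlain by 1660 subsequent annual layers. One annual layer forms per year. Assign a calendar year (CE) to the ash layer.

1660 annual layers post-date the ash layer.
1660 − 16 false = 1644 true annual layers after the ash layer.
Counting back 1644 years from 2008 CE places the ash layer in 2008 − 1644 = 364 CE.

364 CE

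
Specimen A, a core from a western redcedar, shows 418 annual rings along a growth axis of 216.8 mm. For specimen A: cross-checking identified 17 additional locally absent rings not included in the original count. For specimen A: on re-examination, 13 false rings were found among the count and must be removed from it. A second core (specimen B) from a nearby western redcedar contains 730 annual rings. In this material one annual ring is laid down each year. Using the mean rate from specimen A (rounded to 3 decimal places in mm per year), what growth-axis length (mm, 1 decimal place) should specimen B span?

Specimen A: after corrections the count is 418 − 13 + 17 = 422 annual rings.
A: Extension rate ≈ 216.8 / 422 = 0.514 mm/year.
Length of B = 0.514 × 730 = 375.2 mm.

375.2 mm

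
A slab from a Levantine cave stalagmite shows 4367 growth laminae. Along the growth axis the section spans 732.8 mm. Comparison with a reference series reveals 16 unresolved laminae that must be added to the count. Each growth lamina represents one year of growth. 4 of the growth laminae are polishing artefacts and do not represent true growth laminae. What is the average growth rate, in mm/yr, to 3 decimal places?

Adjusted count: 4367 − 4 + 16 = 4379 growth laminae.
Extension rate ≈ 732.8 / 4379 = 0.167 mm/yr.

0.167 mm/yr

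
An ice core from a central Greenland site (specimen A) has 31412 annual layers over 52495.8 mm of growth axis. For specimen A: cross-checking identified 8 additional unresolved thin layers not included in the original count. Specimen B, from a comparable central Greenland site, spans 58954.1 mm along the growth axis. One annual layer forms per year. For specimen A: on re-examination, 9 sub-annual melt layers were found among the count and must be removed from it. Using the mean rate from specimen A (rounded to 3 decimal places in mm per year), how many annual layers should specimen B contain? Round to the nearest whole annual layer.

Specimen A: adjusted count: 31412 − 9 + 8 = 31411 annual layers.
A: 52495.8 mm over 31411 years gives 52495.8 / 31411 ≈ 1.671 mm per year.
B spans 58954.1 / 1.671 = 35280.73 years ≈ 35281 annual layers.

35281 annual layers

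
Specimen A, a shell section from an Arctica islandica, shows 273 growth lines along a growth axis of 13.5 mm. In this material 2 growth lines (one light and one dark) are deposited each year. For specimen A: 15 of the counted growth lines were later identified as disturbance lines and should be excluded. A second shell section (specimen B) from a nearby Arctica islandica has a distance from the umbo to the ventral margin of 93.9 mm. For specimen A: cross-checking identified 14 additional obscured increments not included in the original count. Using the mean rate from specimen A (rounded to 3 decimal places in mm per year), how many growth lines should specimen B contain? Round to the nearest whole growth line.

1897 growth lines

Specimen A: true growth line count = 273 − 15 + 14 = 272.
Specimen A: 272 growth lines at 2 per year is 272 / 2 = 136 years.
A: 13.5 mm over 136 years gives 13.5 / 136 ≈ 0.099 mm/year.
For B, 93.9 / 0.099 = 948.48 years; at 2 growth lines per year that is 948.48 × 2 ≈ 1897 growth lines.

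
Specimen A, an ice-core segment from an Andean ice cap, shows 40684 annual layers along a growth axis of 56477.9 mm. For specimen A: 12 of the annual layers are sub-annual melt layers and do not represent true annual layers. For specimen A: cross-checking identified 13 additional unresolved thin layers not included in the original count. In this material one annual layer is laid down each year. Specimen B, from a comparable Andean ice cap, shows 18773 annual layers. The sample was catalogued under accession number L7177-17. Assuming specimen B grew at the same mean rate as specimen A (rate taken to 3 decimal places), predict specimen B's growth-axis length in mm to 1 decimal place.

26056.9 mm

Specimen A: correcting the raw count gives 40684 − 12 + 13 = 40685 true annual layers.
A: Extension rate ≈ 56477.9 / 40685 = 1.388 mm/yr.
For B, 1.388 mm/year × 18773 years = 26056.9 mm.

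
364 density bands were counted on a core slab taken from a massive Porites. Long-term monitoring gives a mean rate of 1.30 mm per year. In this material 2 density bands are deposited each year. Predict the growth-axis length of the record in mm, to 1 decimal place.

With 2 density bands per year, 364 / 2 = 182 years.
182 years at 1.30 mm/year gives 1.30 × 182 = 236.6 mm.

236.6 mm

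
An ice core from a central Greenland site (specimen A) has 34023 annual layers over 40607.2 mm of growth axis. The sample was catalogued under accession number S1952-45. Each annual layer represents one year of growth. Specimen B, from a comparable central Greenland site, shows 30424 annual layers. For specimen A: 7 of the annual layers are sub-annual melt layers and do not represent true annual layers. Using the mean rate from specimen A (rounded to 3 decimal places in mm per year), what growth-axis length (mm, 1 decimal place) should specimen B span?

Specimen A: correcting the raw count gives 34023 − 7 = 34016 true annual layers.
A: 40607.2 mm over 34016 years gives 40607.2 / 34016 ≈ 1.194 mm/year.
For B, 1.194 mm/year × 30424 years = 36326.3 mm.

36326.3 mm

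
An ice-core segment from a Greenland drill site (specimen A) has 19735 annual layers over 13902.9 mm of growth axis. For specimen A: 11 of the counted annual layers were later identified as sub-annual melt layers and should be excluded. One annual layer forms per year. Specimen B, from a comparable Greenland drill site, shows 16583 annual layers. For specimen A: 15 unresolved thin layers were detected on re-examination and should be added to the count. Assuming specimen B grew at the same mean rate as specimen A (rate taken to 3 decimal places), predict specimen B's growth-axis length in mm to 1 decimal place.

Specimen A: after corrections the count is 19735 − 11 + 15 = 19739 annual layers.
A: Extension rate ≈ 13902.9 / 19739 = 0.704 mm per year.
B's length ≈ 0.704 × 16583 = 11674.4 mm.

11674.4 mm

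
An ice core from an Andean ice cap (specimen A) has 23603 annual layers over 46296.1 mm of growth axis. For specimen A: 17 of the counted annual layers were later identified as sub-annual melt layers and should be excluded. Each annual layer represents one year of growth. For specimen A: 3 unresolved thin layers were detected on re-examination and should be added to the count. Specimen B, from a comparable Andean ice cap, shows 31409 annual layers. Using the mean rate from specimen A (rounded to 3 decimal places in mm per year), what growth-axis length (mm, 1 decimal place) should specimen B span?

61655.9 mm

Specimen A: adjusted count: 23603 − 17 + 3 = 23589 annual layers.
A: Mean rate = 46296.1 mm / 23589 years ≈ 1.963 mm per year.
B's length ≈ 1.963 × 31409 = 61655.9 mm.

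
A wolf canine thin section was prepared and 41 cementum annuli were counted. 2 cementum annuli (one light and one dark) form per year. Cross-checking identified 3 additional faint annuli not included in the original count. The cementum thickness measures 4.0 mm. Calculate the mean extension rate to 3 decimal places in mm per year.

Adjusted count: 41 + 3 = 44 cementum annuli.
Dividing by 2 cementum annuli per year: 44 / 2 = 22 years.
Extension rate ≈ 4.0 / 22 = 0.182 mm per year.

0.182 mm per year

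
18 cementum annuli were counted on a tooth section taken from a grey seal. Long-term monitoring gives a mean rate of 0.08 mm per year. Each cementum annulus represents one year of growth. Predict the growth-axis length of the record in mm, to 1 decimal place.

18 years of growth are recorded.
Predicted length = 0.08 mm/year × 18 years = 1.4 mm.

1.4 mm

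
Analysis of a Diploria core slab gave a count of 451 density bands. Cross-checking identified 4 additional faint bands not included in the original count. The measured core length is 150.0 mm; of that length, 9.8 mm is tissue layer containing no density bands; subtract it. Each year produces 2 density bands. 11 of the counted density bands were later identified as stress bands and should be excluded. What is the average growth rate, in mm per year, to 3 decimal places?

0.632 mm per year

Adjusted count: 451 − 11 + 4 = 444 density bands.
Dividing by 2 density bands per year: 444 / 2 = 222 years.
Net length = 150.0 − 9.8 = 140.2 mm.
140.2 mm over 222 years gives 140.2 / 222 ≈ 0.632 mm per year.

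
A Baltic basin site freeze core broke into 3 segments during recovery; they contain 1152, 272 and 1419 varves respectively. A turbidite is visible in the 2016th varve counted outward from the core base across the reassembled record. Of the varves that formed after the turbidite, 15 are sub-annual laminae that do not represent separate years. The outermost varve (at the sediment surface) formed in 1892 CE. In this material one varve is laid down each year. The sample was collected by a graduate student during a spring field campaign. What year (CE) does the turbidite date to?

1080 CE

Total varves = 1152 + 272 + 1419 = 2843.
Between varve 2016 and the sediment surface there are 2843 − 2016 = 827 varves.
827 − 15 false = 812 true varves after the turbidite.
1892 − 812 = 1080 CE.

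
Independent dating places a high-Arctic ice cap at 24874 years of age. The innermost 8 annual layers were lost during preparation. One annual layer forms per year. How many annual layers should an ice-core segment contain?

24866 annual layers

At one annual layer per year, 24874 years correspond to 24874 annual layers.
Subtracting the 8 annual layers not captured gives 24874 − 8 = 24866 annual layers in the record.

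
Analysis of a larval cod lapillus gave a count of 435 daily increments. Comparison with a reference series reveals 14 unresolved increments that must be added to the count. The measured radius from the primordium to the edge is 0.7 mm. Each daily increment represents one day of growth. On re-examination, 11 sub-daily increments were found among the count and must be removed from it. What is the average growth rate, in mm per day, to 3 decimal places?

After corrections the count is 435 − 11 + 14 = 438 daily increments.
Mean rate = 0.7 mm / 438 days ≈ 0.002 mm per day.

0.002 mm per day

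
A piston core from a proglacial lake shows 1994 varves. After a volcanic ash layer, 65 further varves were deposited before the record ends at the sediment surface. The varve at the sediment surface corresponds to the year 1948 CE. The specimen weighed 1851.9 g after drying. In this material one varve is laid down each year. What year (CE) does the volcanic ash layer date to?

65 varves formed after the volcanic ash layer.
1948 − 65 = 1883 CE.

1883 CE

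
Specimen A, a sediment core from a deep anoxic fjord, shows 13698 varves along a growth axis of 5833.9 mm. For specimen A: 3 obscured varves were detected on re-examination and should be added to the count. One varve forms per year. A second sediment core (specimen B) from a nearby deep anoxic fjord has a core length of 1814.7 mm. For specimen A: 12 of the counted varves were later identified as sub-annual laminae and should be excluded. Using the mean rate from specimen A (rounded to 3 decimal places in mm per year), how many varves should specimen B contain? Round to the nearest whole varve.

4260 varves

Specimen A: correcting the raw count gives 13698 − 12 + 3 = 13689 true varves.
A: 5833.9 mm over 13689 years gives 5833.9 / 13689 ≈ 0.426 mm per year.
For B, 1814.7 / 0.426 = 4259.86 years ≈ 4260 varves.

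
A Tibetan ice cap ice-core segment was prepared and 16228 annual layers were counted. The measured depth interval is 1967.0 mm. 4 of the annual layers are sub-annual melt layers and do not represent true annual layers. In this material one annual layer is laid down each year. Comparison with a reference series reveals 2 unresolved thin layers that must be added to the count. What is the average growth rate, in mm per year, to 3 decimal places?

0.121 mm per year

Adjusted count: 16228 − 4 + 2 = 16226 annual layers.
Extension rate ≈ 1967.0 / 16226 = 0.121 mm per year.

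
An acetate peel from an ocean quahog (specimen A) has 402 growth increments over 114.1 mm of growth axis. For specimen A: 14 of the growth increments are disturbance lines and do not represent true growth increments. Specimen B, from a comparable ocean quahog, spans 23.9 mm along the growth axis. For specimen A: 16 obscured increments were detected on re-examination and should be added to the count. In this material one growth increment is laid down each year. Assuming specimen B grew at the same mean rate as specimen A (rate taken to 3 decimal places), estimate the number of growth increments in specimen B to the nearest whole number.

85 growth increments

Specimen A: true growth increment count = 402 − 14 + 16 = 404.
A: Mean rate = 114.1 mm / 404 years ≈ 0.282 mm/yr.
Specimen B: 23.9 mm / 0.282 mm per year = 84.75 years ≈ 85 growth increments.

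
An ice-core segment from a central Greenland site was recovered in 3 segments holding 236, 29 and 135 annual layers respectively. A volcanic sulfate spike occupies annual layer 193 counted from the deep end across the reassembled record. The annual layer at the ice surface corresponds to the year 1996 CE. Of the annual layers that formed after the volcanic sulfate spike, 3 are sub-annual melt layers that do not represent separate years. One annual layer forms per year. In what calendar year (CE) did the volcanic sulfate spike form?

1792 CE

Total annual layers = 236 + 29 + 135 = 400.
Between annual layer 193 and the ice surface there are 400 − 193 = 207 annual layers.
Removing the 3 false annual layers leaves 207 − 3 = 204 true annual layers beyond the volcanic sulfate spike.
The annual layer at the ice surface is 1996 CE, so the volcanic sulfate spike dates to 1996 − 204 = 1792 CE.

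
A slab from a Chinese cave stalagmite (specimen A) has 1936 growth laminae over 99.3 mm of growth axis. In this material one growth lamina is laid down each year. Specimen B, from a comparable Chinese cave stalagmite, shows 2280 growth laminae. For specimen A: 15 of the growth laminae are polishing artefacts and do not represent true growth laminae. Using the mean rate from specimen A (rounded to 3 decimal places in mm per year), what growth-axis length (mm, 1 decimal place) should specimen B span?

118.6 mm

Specimen A: correcting the raw count gives 1936 − 15 = 1921 true growth laminae.
A: Extension rate ≈ 99.3 / 1921 = 0.052 mm/yr.
B's length ≈ 0.052 × 2280 = 118.6 mm.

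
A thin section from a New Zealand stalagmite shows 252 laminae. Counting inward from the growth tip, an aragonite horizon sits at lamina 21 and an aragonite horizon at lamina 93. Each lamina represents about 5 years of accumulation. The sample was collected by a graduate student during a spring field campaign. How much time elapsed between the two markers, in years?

93 − 21 = 72 laminae lie between the two events.
Multiplying by 5 years per lamina: 72 × 5 = 360 years.

360 years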